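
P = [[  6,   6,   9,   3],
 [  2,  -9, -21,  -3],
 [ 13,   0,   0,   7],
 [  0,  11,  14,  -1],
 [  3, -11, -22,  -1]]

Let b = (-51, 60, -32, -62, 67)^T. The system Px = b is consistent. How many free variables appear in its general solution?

Row reduce the augmented matrix [P | b].
R2 ← R2 − (1/3)·R1: [0, -11, -24, -4, 77]
R3 ← R3 − (13/6)·R1: [0, -13, -39/2, 1/2, 157/2]
R5 ← R5 − (1/2)·R1: [0, -14, -53/2, -5/2, 185/2]
R3 ← R3 − (13/11)·R2: [0, 0, 195/22, 115/22, -25/2]
R4 ← R4 + R2: [0, 0, -10, -5, 15]
R5 ← R5 − (14/11)·R2: [0, 0, 89/22, 57/22, -11/2]
R4 ← R4 + (44/39)·R3: [0, 0, 0, 35/39, 35/39]
R5 ← R5 − (89/195)·R3: [0, 0, 0, 8/39, 8/39]
R5 ← R5 − (8/35)·R4: [0, 0, 0, 0, 0]
The echelon form has 4 nonzero rows, and every pivot lies in the first 4 columns, so rank(P) = rank([P|b]) = 4.
The system is consistent.
Free variables = (unknowns) − (rank) = 4 − 4 = 0.

0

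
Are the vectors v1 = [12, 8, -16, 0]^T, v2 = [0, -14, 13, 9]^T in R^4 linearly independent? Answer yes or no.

yes

Form the matrix with these vectors as rows and row reduce.
2 nonzero rows, so the 2 vectors span a space of dimension 2.
Since 2 = 2, the vectors are linearly independent.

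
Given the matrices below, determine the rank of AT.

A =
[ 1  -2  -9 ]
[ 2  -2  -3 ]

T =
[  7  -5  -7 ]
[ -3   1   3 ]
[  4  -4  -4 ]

2

First compute AT:
[[-23,  29,  23],
 [  8,   0,  -8]]
Now row reduce the product.
R2 ← R2 + (8/23)·R1: [0, 232/23, 0]
2 nonzero rows, so rank(AT) = 2.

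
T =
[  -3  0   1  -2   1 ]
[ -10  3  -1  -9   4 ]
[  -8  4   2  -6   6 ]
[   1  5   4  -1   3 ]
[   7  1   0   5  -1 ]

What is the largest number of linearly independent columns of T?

4

Row reduce to echelon form.
R2 ← R2 − (10/3)·R1: [0, 3, -13/3, -7/3, 2/3]
R3 ← R3 − (8/3)·R1: [0, 4, -2/3, -2/3, 10/3]
R4 ← R4 + (1/3)·R1: [0, 5, 13/3, -5/3, 10/3]
R5 ← R5 + (7/3)·R1: [0, 1, 7/3, 1/3, 4/3]
R3 ← R3 − (4/3)·R2: [0, 0, 46/9, 22/9, 22/9]
R4 ← R4 − (5/3)·R2: [0, 0, 104/9, 20/9, 20/9]
R5 ← R5 − (1/3)·R2: [0, 0, 34/9, 10/9, 10/9]
R4 ← R4 − (52/23)·R3: [0, 0, 0, -76/23, -76/23]
R5 ← R5 − (17/23)·R3: [0, 0, 0, -16/23, -16/23]
R5 ← R5 − (4/19)·R4: [0, 0, 0, 0, 0]
Echelon form has 4 nonzero rows, so rank(T) = 4.
The rank gives the maximum number of linearly independent columns: 4.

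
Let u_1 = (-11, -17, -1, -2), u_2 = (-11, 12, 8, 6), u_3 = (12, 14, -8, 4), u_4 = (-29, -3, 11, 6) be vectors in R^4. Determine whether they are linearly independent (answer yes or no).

Form the matrix with these vectors as rows and row reduce.
R2 ← R2 − R1: [0, 29, 9, 8]
R3 ← R3 + (12/11)·R1: [0, -50/11, -100/11, 20/11]
R4 ← R4 − (29/11)·R1: [0, 460/11, 150/11, 124/11]
R3 ← R3 + (50/319)·R2: [0, 0, -2450/319, 980/319]
R4 ← R4 − (460/319)·R2: [0, 0, 210/319, -84/319]
R4 ← R4 + (3/35)·R3: [0, 0, 0, 0]
3 nonzero rows, so the 4 vectors span a space of dimension 3.
Since 3 < 4, the vectors are linearly dependent.

no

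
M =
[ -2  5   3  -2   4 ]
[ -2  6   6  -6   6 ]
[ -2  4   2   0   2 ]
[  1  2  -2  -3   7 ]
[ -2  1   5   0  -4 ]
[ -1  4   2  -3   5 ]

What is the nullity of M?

Row reduce to echelon form.
R2 ← R2 − R1: [0, 1, 3, -4, 2]
R3 ← R3 − R1: [0, -1, -1, 2, -2]
R4 ← R4 + (1/2)·R1: [0, 9/2, -1/2, -4, 9]
R5 ← R5 − R1: [0, -4, 2, 2, -8]
R6 ← R6 − (1/2)·R1: [0, 3/2, 1/2, -2, 3]
R3 ← R3 + R2: [0, 0, 2, -2, 0]
R4 ← R4 − (9/2)·R2: [0, 0, -14, 14, 0]
R5 ← R5 + (4)·R2: [0, 0, 14, -14, 0]
R6 ← R6 − (3/2)·R2: [0, 0, -4, 4, 0]
R4 ← R4 + (7)·R3: [0, 0, 0, 0, 0]
R5 ← R5 − (7)·R3: [0, 0, 0, 0, 0]
R6 ← R6 + (2)·R3: [0, 0, 0, 0, 0]
3 nonzero rows, so rank(M) = 3.
M has 5 columns; by rank–nullity, nullity = 5 − 3 = 2.

2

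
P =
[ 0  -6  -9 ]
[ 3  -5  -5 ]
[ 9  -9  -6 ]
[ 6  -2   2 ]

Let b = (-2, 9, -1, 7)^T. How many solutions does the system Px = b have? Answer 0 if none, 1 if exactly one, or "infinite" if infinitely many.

0

Row reduce the augmented matrix [P | b].
Swap R1 ↔ R2
R3 ← R3 − (3)·R1: [0, 6, 9, -28]
R4 ← R4 − (2)·R1: [0, 8, 12, -11]
R3 ← R3 + R2: [0, 0, 0, -30]
R4 ← R4 + (4/3)·R2: [0, 0, 0, -41/3]
R4 ← R4 − (41/90)·R3: [0, 0, 0, 0]
The echelon form has 3 nonzero rows; the last pivot sits in the augmented column, so rank(P) = 2 but rank([P|b]) = 3.
Since the ranks differ, the system is inconsistent.
It has no solutions.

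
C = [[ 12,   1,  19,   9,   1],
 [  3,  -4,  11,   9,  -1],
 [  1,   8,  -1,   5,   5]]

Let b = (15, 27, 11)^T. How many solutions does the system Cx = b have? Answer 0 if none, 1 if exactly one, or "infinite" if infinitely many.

infinite

Row reduce the augmented matrix [C | b].
R2 ← R2 − (1/4)·R1: [0, -17/4, 25/4, 27/4, -5/4, 93/4]
R3 ← R3 − (1/12)·R1: [0, 95/12, -31/12, 17/4, 59/12, 39/4]
R3 ← R3 + (95/51)·R2: [0, 0, 154/17, 286/17, 44/17, 902/17]
The echelon form has 3 nonzero rows, and every pivot lies in the first 5 columns, so rank(C) = rank([C|b]) = 3.
The system is consistent.
rank = 3 < 5 unknowns, so there are infinitely many solutions.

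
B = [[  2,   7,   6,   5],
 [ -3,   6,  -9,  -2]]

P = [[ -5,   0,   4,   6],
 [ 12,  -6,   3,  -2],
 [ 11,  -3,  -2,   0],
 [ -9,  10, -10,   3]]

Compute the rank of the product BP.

First compute BP:
[[ 95, -10, -33,  13],
 [  6, -29,  44, -36]]
Now row reduce the product.
R2 ← R2 − (6/95)·R1: [0, -539/19, 4378/95, -3498/95]
2 nonzero rows, so rank(BP) = 2.

2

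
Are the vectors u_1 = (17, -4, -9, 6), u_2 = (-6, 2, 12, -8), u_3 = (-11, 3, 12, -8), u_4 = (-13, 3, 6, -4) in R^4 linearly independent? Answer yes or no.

no

Form the matrix with these vectors as rows and row reduce.
R2 ← R2 + (6/17)·R1: [0, 10/17, 150/17, -100/17]
R3 ← R3 + (11/17)·R1: [0, 7/17, 105/17, -70/17]
R4 ← R4 + (13/17)·R1: [0, -1/17, -15/17, 10/17]
R3 ← R3 − (7/10)·R2: [0, 0, 0, 0]
R4 ← R4 + (1/10)·R2: [0, 0, 0, 0]
2 nonzero rows, so the 4 vectors span a space of dimension 2.
Since 2 < 4, the vectors are linearly dependent.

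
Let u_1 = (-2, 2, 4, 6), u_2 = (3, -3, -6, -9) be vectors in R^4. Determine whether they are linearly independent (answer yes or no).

no

Form the matrix with these vectors as rows and row reduce.
R2 ← R2 + (3/2)·R1: [0, 0, 0, 0]
1 nonzero row, so the 2 vectors span a space of dimension 1.
Since 1 < 2, the vectors are linearly dependent.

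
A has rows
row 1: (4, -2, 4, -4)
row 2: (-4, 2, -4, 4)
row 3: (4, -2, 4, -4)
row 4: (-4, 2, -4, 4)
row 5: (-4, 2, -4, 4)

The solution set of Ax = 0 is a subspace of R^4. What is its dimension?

Row reduce to echelon form.
R2 ← R2 + R1: [0, 0, 0, 0]
R3 ← R3 − R1: [0, 0, 0, 0]
R4 ← R4 + R1: [0, 0, 0, 0]
R5 ← R5 + R1: [0, 0, 0, 0]
1 nonzero row, so rank(A) = 1.
A has 4 columns; by rank–nullity, nullity = 4 − 1 = 3.

3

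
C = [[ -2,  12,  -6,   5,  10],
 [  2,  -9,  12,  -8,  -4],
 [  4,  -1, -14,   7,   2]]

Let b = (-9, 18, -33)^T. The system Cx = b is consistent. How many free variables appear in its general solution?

Row reduce the augmented matrix [C | b].
R2 ← R2 + R1: [0, 3, 6, -3, 6, 9]
R3 ← R3 + (2)·R1: [0, 23, -26, 17, 22, -51]
R3 ← R3 − (23/3)·R2: [0, 0, -72, 40, -24, -120]
The echelon form has 3 nonzero rows, and every pivot lies in the first 5 columns, so rank(C) = rank([C|b]) = 3.
The system is consistent.
Free variables = (unknowns) − (rank) = 5 − 3 = 2.

2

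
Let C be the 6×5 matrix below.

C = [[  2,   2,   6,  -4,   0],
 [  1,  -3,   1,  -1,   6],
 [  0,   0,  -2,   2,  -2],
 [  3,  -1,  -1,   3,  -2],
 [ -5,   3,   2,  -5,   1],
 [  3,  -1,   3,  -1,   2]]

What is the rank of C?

3

Row reduce to echelon form.
R2 ← R2 − (1/2)·R1: [0, -4, -2, 1, 6]
R4 ← R4 − (3/2)·R1: [0, -4, -10, 9, -2]
R5 ← R5 + (5/2)·R1: [0, 8, 17, -15, 1]
R6 ← R6 − (3/2)·R1: [0, -4, -6, 5, 2]
R4 ← R4 − R2: [0, 0, -8, 8, -8]
R5 ← R5 + (2)·R2: [0, 0, 13, -13, 13]
R6 ← R6 − R2: [0, 0, -4, 4, -4]
R4 ← R4 − (4)·R3: [0, 0, 0, 0, 0]
R5 ← R5 + (13/2)·R3: [0, 0, 0, 0, 0]
R6 ← R6 − (2)·R3: [0, 0, 0, 0, 0]
Echelon form has 3 nonzero rows, so rank(C) = 3.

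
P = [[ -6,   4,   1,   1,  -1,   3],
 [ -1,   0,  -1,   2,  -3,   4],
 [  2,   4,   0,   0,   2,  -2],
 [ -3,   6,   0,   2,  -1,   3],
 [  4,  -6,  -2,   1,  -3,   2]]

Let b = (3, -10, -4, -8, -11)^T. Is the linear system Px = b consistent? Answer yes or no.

yes

Row reduce the augmented matrix [P | b].
R2 ← R2 − (1/6)·R1: [0, -2/3, -7/6, 11/6, -17/6, 7/2, -21/2]
R3 ← R3 + (1/3)·R1: [0, 16/3, 1/3, 1/3, 5/3, -1, -3]
R4 ← R4 − (1/2)·R1: [0, 4, -1/2, 3/2, -1/2, 3/2, -19/2]
R5 ← R5 + (2/3)·R1: [0, -10/3, -4/3, 5/3, -11/3, 4, -9]
R3 ← R3 + (8)·R2: [0, 0, -9, 15, -21, 27, -87]
R4 ← R4 + (6)·R2: [0, 0, -15/2, 25/2, -35/2, 45/2, -145/2]
R5 ← R5 − (5)·R2: [0, 0, 9/2, -15/2, 21/2, -27/2, 87/2]
R4 ← R4 − (5/6)·R3: [0, 0, 0, 0, 0, 0, 0]
R5 ← R5 + (1/2)·R3: [0, 0, 0, 0, 0, 0, 0]
The echelon form has 3 nonzero rows, and every pivot lies in the first 6 columns, so rank(P) = rank([P|b]) = 3.
The system is consistent.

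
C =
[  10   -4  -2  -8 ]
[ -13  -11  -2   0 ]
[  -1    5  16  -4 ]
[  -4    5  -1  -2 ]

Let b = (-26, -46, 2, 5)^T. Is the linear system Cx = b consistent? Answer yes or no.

Row reduce the augmented matrix [C | b].
R2 ← R2 + (13/10)·R1: [0, -81/5, -23/5, -52/5, -399/5]
R3 ← R3 + (1/10)·R1: [0, 23/5, 79/5, -24/5, -3/5]
R4 ← R4 + (2/5)·R1: [0, 17/5, -9/5, -26/5, -27/5]
R3 ← R3 + (23/81)·R2: [0, 0, 1174/81, -628/81, -628/27]
R4 ← R4 + (17/81)·R2: [0, 0, -224/81, -598/81, -598/27]
R4 ← R4 + (112/587)·R3: [0, 0, 0, -5202/587, -15606/587]
The echelon form has 4 nonzero rows, and every pivot lies in the first 4 columns, so rank(C) = rank([C|b]) = 4.
The system is consistent.

yes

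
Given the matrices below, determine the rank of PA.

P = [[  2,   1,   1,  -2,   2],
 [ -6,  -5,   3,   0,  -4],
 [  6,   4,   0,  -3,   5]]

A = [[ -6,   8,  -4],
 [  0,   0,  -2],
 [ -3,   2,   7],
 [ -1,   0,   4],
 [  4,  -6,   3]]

First compute PA:
[[ -5,   6,  -5],
 [ 11, -18,  43],
 [-13,  18, -29]]
Now row reduce the product.
R2 ← R2 + (11/5)·R1: [0, -24/5, 32]
R3 ← R3 − (13/5)·R1: [0, 12/5, -16]
R3 ← R3 + (1/2)·R2: [0, 0, 0]
2 nonzero rows, so rank(PA) = 2.

2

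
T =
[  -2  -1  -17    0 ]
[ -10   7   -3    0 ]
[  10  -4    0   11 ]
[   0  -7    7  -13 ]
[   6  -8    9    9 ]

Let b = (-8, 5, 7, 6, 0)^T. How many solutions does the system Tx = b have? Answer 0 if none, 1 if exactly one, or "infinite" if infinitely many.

Row reduce the augmented matrix [T | b].
R2 ← R2 − (5)·R1: [0, 12, 82, 0, 45]
R3 ← R3 + (5)·R1: [0, -9, -85, 11, -33]
R5 ← R5 + (3)·R1: [0, -11, -42, 9, -24]
R3 ← R3 + (3/4)·R2: [0, 0, -47/2, 11, 3/4]
R4 ← R4 + (7/12)·R2: [0, 0, 329/6, -13, 129/4]
R5 ← R5 + (11/12)·R2: [0, 0, 199/6, 9, 69/4]
R4 ← R4 + (7/3)·R3: [0, 0, 0, 38/3, 34]
R5 ← R5 + (199/141)·R3: [0, 0, 0, 3458/141, 1721/94]
R5 ← R5 − (91/47)·R4: [0, 0, 0, 0, -4467/94]
The echelon form has 5 nonzero rows; the last pivot sits in the augmented column, so rank(T) = 4 but rank([T|b]) = 5.
Since the ranks differ, the system is inconsistent.
It has no solutions.

0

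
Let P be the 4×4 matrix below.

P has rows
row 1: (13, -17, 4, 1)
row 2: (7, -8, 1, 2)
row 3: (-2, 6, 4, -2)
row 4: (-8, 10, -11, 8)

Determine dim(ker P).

0

Row reduce to echelon form.
R2 ← R2 − (7/13)·R1: [0, 15/13, -15/13, 19/13]
R3 ← R3 + (2/13)·R1: [0, 44/13, 60/13, -24/13]
R4 ← R4 + (8/13)·R1: [0, -6/13, -111/13, 112/13]
R3 ← R3 − (44/15)·R2: [0, 0, 8, -92/15]
R4 ← R4 + (2/5)·R2: [0, 0, -9, 46/5]
R4 ← R4 + (9/8)·R3: [0, 0, 0, 23/10]
4 nonzero rows, so rank(P) = 4.
P has 4 columns; by rank–nullity, nullity = 4 − 4 = 0.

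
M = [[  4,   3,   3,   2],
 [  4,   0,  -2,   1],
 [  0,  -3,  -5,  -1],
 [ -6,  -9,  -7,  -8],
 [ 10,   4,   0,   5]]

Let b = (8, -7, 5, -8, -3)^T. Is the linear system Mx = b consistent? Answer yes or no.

no

Row reduce the augmented matrix [M | b].
R2 ← R2 − R1: [0, -3, -5, -1, -15]
R4 ← R4 + (3/2)·R1: [0, -9/2, -5/2, -5, 4]
R5 ← R5 − (5/2)·R1: [0, -7/2, -15/2, 0, -23]
R3 ← R3 − R2: [0, 0, 0, 0, 20]
R4 ← R4 − (3/2)·R2: [0, 0, 5, -7/2, 53/2]
R5 ← R5 − (7/6)·R2: [0, 0, -5/3, 7/6, -11/2]
Swap R3 ↔ R4
R5 ← R5 + (1/3)·R3: [0, 0, 0, 0, 10/3]
R5 ← R5 − (1/6)·R4: [0, 0, 0, 0, 0]
The echelon form has 4 nonzero rows; the last pivot sits in the augmented column, so rank(M) = 3 but rank([M|b]) = 4.
Since the ranks differ, the system is inconsistent.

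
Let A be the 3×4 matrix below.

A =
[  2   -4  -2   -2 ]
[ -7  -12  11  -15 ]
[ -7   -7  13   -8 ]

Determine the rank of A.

Row reduce to echelon form.
R2 ← R2 + (7/2)·R1: [0, -26, 4, -22]
R3 ← R3 + (7/2)·R1: [0, -21, 6, -15]
R3 ← R3 − (21/26)·R2: [0, 0, 36/13, 36/13]
Echelon form has 3 nonzero rows, so rank(A) = 3.

3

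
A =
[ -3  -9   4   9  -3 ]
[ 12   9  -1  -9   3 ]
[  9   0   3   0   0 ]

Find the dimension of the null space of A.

Row reduce to echelon form.
R2 ← R2 + (4)·R1: [0, -27, 15, 27, -9]
R3 ← R3 + (3)·R1: [0, -27, 15, 27, -9]
R3 ← R3 − R2: [0, 0, 0, 0, 0]
2 nonzero rows, so rank(A) = 2.
A has 5 columns; by rank–nullity, nullity = 5 − 2 = 3.

3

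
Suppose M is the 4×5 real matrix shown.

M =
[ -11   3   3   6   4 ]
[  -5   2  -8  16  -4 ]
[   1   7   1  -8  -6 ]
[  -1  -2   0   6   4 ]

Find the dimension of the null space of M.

1

Row reduce to echelon form.
R2 ← R2 − (5/11)·R1: [0, 7/11, -103/11, 146/11, -64/11]
R3 ← R3 + (1/11)·R1: [0, 80/11, 14/11, -82/11, -62/11]
R4 ← R4 − (1/11)·R1: [0, -25/11, -3/11, 60/11, 40/11]
R3 ← R3 − (80/7)·R2: [0, 0, 758/7, -1114/7, 426/7]
R4 ← R4 + (25/7)·R2: [0, 0, -236/7, 370/7, -120/7]
R4 ← R4 + (118/379)·R3: [0, 0, 0, 1254/379, 684/379]
4 nonzero rows, so rank(M) = 4.
M has 5 columns; by rank–nullity, nullity = 5 − 4 = 1.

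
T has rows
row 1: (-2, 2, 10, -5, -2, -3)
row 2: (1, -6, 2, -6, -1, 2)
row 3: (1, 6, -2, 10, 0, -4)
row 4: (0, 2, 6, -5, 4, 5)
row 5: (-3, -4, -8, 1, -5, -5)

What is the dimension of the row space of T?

5

Row reduce to echelon form.
R2 ← R2 + (1/2)·R1: [0, -5, 7, -17/2, -2, 1/2]
R3 ← R3 + (1/2)·R1: [0, 7, 3, 15/2, -1, -11/2]
R5 ← R5 − (3/2)·R1: [0, -7, -23, 17/2, -2, -1/2]
R3 ← R3 + (7/5)·R2: [0, 0, 64/5, -22/5, -19/5, -24/5]
R4 ← R4 + (2/5)·R2: [0, 0, 44/5, -42/5, 16/5, 26/5]
R5 ← R5 − (7/5)·R2: [0, 0, -164/5, 102/5, 4/5, -6/5]
R4 ← R4 − (11/16)·R3: [0, 0, 0, -43/8, 93/16, 17/2]
R5 ← R5 + (41/16)·R3: [0, 0, 0, 73/8, -143/16, -27/2]
R5 ← R5 + (73/43)·R4: [0, 0, 0, 0, 40/43, 40/43]
Echelon form has 5 nonzero rows, so rank(T) = 5.
The row space has dimension equal to the rank: 5.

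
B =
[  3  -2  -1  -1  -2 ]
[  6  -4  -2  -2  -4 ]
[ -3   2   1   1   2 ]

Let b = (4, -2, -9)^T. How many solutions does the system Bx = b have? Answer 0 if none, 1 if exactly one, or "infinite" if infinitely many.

0

Row reduce the augmented matrix [B | b].
R2 ← R2 − (2)·R1: [0, 0, 0, 0, 0, -10]
R3 ← R3 + R1: [0, 0, 0, 0, 0, -5]
R3 ← R3 − (1/2)·R2: [0, 0, 0, 0, 0, 0]
The echelon form has 2 nonzero rows; the last pivot sits in the augmented column, so rank(B) = 1 but rank([B|b]) = 2.
Since the ranks differ, the system is inconsistent.
It has no solutions.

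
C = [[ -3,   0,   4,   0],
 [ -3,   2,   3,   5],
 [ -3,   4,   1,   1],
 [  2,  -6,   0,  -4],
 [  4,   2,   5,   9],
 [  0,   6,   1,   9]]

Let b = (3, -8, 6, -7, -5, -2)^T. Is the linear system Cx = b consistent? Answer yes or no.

no

Row reduce the augmented matrix [C | b].
R2 ← R2 − R1: [0, 2, -1, 5, -11]
R3 ← R3 − R1: [0, 4, -3, 1, 3]
R4 ← R4 + (2/3)·R1: [0, -6, 8/3, -4, -5]
R5 ← R5 + (4/3)·R1: [0, 2, 31/3, 9, -1]
R3 ← R3 − (2)·R2: [0, 0, -1, -9, 25]
R4 ← R4 + (3)·R2: [0, 0, -1/3, 11, -38]
R5 ← R5 − R2: [0, 0, 34/3, 4, 10]
R6 ← R6 − (3)·R2: [0, 0, 4, -6, 31]
R4 ← R4 − (1/3)·R3: [0, 0, 0, 14, -139/3]
R5 ← R5 + (34/3)·R3: [0, 0, 0, -98, 880/3]
R6 ← R6 + (4)·R3: [0, 0, 0, -42, 131]
R5 ← R5 + (7)·R4: [0, 0, 0, 0, -31]
R6 ← R6 + (3)·R4: [0, 0, 0, 0, -8]
R6 ← R6 − (8/31)·R5: [0, 0, 0, 0, 0]
The echelon form has 5 nonzero rows; the last pivot sits in the augmented column, so rank(C) = 4 but rank([C|b]) = 5.
Since the ranks differ, the system is inconsistent.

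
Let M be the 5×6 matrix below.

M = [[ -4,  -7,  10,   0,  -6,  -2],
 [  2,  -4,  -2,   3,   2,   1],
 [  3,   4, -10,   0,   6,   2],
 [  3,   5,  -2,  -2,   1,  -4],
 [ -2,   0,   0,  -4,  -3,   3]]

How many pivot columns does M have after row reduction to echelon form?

5

Row reduce to echelon form.
R2 ← R2 + (1/2)·R1: [0, -15/2, 3, 3, -1, 0]
R3 ← R3 + (3/4)·R1: [0, -5/4, -5/2, 0, 3/2, 1/2]
R4 ← R4 + (3/4)·R1: [0, -1/4, 11/2, -2, -7/2, -11/2]
R5 ← R5 − (1/2)·R1: [0, 7/2, -5, -4, 0, 4]
R3 ← R3 − (1/6)·R2: [0, 0, -3, -1/2, 5/3, 1/2]
R4 ← R4 − (1/30)·R2: [0, 0, 27/5, -21/10, -52/15, -11/2]
R5 ← R5 + (7/15)·R2: [0, 0, -18/5, -13/5, -7/15, 4]
R4 ← R4 + (9/5)·R3: [0, 0, 0, -3, -7/15, -23/5]
R5 ← R5 − (6/5)·R3: [0, 0, 0, -2, -37/15, 17/5]
R5 ← R5 − (2/3)·R4: [0, 0, 0, 0, -97/45, 97/15]
Echelon form has 5 nonzero rows, so rank(M) = 5.
Each nonzero row contributes one pivot column: 5 pivot columns.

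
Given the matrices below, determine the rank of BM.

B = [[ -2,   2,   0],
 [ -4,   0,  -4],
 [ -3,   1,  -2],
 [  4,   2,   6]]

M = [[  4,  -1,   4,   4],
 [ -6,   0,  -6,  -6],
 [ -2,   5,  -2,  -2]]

First compute BM:
[[-20,   2, -20, -20],
 [ -8, -16,  -8,  -8],
 [-14,  -7, -14, -14],
 [ -8,  26,  -8,  -8]]
Now row reduce the product.
R2 ← R2 − (2/5)·R1: [0, -84/5, 0, 0]
R3 ← R3 − (7/10)·R1: [0, -42/5, 0, 0]
R4 ← R4 − (2/5)·R1: [0, 126/5, 0, 0]
R3 ← R3 − (1/2)·R2: [0, 0, 0, 0]
R4 ← R4 + (3/2)·R2: [0, 0, 0, 0]
2 nonzero rows, so rank(BM) = 2.

2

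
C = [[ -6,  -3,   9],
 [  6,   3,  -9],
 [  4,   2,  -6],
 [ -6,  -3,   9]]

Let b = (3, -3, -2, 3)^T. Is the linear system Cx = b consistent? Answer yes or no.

yes

Row reduce the augmented matrix [C | b].
R2 ← R2 + R1: [0, 0, 0, 0]
R3 ← R3 + (2/3)·R1: [0, 0, 0, 0]
R4 ← R4 − R1: [0, 0, 0, 0]
The echelon form has 1 nonzero rows, and every pivot lies in the first 3 columns, so rank(C) = rank([C|b]) = 1.
The system is consistent.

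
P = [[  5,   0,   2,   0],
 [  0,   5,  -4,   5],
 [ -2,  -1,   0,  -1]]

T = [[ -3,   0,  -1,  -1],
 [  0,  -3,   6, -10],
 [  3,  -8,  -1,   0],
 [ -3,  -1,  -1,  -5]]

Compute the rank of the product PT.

2

First compute PT:
[[ -9, -16,  -7,  -5],
 [-27,  12,  29, -75],
 [  9,   4,  -3,  17]]
Now row reduce the product.
R2 ← R2 − (3)·R1: [0, 60, 50, -60]
R3 ← R3 + R1: [0, -12, -10, 12]
R3 ← R3 + (1/5)·R2: [0, 0, 0, 0]
2 nonzero rows, so rank(PT) = 2.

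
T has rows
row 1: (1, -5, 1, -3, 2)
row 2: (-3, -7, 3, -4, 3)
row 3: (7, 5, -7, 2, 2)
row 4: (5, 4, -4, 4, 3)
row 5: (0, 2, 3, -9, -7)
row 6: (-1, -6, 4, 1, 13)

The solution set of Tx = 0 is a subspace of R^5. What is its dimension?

Row reduce to echelon form.
R2 ← R2 + (3)·R1: [0, -22, 6, -13, 9]
R3 ← R3 − (7)·R1: [0, 40, -14, 23, -12]
R4 ← R4 − (5)·R1: [0, 29, -9, 19, -7]
R6 ← R6 + R1: [0, -11, 5, -2, 15]
R3 ← R3 + (20/11)·R2: [0, 0, -34/11, -7/11, 48/11]
R4 ← R4 + (29/22)·R2: [0, 0, -12/11, 41/22, 107/22]
R5 ← R5 + (1/11)·R2: [0, 0, 39/11, -112/11, -68/11]
R6 ← R6 − (1/2)·R2: [0, 0, 2, 9/2, 21/2]
R4 ← R4 − (6/17)·R3: [0, 0, 0, 71/34, 113/34]
R5 ← R5 + (39/34)·R3: [0, 0, 0, -371/34, -20/17]
R6 ← R6 + (11/17)·R3: [0, 0, 0, 139/34, 453/34]
R5 ← R5 + (371/71)·R4: [0, 0, 0, 0, 2299/142]
R6 ← R6 − (139/71)·R4: [0, 0, 0, 0, 484/71]
R6 ← R6 − (8/19)·R5: [0, 0, 0, 0, 0]
5 nonzero rows, so rank(T) = 5.
T has 5 columns; by rank–nullity, nullity = 5 − 5 = 0.

0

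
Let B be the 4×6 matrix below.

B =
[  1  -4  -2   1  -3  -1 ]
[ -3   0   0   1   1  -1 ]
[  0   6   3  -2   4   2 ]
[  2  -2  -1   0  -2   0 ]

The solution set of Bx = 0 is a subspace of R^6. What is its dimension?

Row reduce to echelon form.
R2 ← R2 + (3)·R1: [0, -12, -6, 4, -8, -4]
R4 ← R4 − (2)·R1: [0, 6, 3, -2, 4, 2]
R3 ← R3 + (1/2)·R2: [0, 0, 0, 0, 0, 0]
R4 ← R4 + (1/2)·R2: [0, 0, 0, 0, 0, 0]
2 nonzero rows, so rank(B) = 2.
B has 6 columns; by rank–nullity, nullity = 6 − 2 = 4.

4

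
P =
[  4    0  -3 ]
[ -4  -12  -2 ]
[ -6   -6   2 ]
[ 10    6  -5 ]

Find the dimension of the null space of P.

1

Row reduce to echelon form.
R2 ← R2 + R1: [0, -12, -5]
R3 ← R3 + (3/2)·R1: [0, -6, -5/2]
R4 ← R4 − (5/2)·R1: [0, 6, 5/2]
R3 ← R3 − (1/2)·R2: [0, 0, 0]
R4 ← R4 + (1/2)·R2: [0, 0, 0]
2 nonzero rows, so rank(P) = 2.
P has 3 columns; by rank–nullity, nullity = 3 − 2 = 1.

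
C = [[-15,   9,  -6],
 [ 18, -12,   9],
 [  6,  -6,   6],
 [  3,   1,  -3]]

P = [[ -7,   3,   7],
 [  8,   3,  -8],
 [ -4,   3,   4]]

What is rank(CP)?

First compute CP:
[[201, -36, -201],
 [-258,  45, 258],
 [-114,  18, 114],
 [ -1,   3,   1]]
Now row reduce the product.
R2 ← R2 + (86/67)·R1: [0, -81/67, 0]
R3 ← R3 + (38/67)·R1: [0, -162/67, 0]
R4 ← R4 + (1/201)·R1: [0, 189/67, 0]
R3 ← R3 − (2)·R2: [0, 0, 0]
R4 ← R4 + (7/3)·R2: [0, 0, 0]
2 nonzero rows, so rank(CP) = 2.

2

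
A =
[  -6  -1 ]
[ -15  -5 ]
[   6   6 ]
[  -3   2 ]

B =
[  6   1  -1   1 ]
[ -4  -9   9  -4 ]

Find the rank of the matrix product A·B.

2

First compute AB:
[[-32,   3,  -3,  -2],
 [-70,  30, -30,   5],
 [ 12, -48,  48, -18],
 [-26, -21,  21, -11]]
Now row reduce the product.
R2 ← R2 − (35/16)·R1: [0, 375/16, -375/16, 75/8]
R3 ← R3 + (3/8)·R1: [0, -375/8, 375/8, -75/4]
R4 ← R4 − (13/16)·R1: [0, -375/16, 375/16, -75/8]
R3 ← R3 + (2)·R2: [0, 0, 0, 0]
R4 ← R4 + R2: [0, 0, 0, 0]
2 nonzero rows, so rank(AB) = 2.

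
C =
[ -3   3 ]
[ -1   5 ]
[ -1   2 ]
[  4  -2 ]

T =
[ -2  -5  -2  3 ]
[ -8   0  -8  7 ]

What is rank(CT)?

2

First compute CT:
[[-18,  15, -18,  12],
 [-38,   5, -38,  32],
 [-14,   5, -14,  11],
 [  8, -20,   8,  -2]]
Now row reduce the product.
R2 ← R2 − (19/9)·R1: [0, -80/3, 0, 20/3]
R3 ← R3 − (7/9)·R1: [0, -20/3, 0, 5/3]
R4 ← R4 + (4/9)·R1: [0, -40/3, 0, 10/3]
R3 ← R3 − (1/4)·R2: [0, 0, 0, 0]
R4 ← R4 − (1/2)·R2: [0, 0, 0, 0]
2 nonzero rows, so rank(CT) = 2.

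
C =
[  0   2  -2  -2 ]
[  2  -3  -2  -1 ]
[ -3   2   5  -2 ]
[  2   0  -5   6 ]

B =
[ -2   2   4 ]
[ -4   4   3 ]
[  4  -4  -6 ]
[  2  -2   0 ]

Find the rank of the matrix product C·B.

2

First compute CB:
[[-20,  20,  18],
 [ -2,   2,  11],
 [ 14, -14, -36],
 [-12,  12,  38]]
Now row reduce the product.
R2 ← R2 − (1/10)·R1: [0, 0, 46/5]
R3 ← R3 + (7/10)·R1: [0, 0, -117/5]
R4 ← R4 − (3/5)·R1: [0, 0, 136/5]
R3 ← R3 + (117/46)·R2: [0, 0, 0]
R4 ← R4 − (68/23)·R2: [0, 0, 0]
2 nonzero rows, so rank(CB) = 2.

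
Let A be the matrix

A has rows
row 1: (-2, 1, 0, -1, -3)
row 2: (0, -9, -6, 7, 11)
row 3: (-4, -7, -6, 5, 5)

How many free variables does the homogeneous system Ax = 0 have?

Row reduce to echelon form.
R3 ← R3 − (2)·R1: [0, -9, -6, 7, 11]
R3 ← R3 − R2: [0, 0, 0, 0, 0]
2 nonzero rows, so rank(A) = 2.
A has 5 columns; by rank–nullity, nullity = 5 − 2 = 3.

3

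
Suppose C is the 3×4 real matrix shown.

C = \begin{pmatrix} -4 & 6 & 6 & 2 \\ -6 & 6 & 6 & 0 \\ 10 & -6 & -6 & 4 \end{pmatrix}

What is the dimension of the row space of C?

2

Row reduce to echelon form.
R2 ← R2 − (3/2)·R1: [0, -3, -3, -3]
R3 ← R3 + (5/2)·R1: [0, 9, 9, 9]
R3 ← R3 + (3)·R2: [0, 0, 0, 0]
Echelon form has 2 nonzero rows, so rank(C) = 2.
The row space has dimension equal to the rank: 2.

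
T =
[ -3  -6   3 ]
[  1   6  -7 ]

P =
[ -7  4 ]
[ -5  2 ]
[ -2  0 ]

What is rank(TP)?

2

First compute TP:
[[ 45, -24],
 [-23,  16]]
Now row reduce the product.
R2 ← R2 + (23/45)·R1: [0, 56/15]
2 nonzero rows, so rank(TP) = 2.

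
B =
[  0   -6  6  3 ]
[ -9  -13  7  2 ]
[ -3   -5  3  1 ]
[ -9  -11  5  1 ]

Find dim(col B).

Row reduce to echelon form.
Swap R1 ↔ R2
R3 ← R3 − (1/3)·R1: [0, -2/3, 2/3, 1/3]
R4 ← R4 − R1: [0, 2, -2, -1]
R3 ← R3 − (1/9)·R2: [0, 0, 0, 0]
R4 ← R4 + (1/3)·R2: [0, 0, 0, 0]
Echelon form has 2 nonzero rows, so rank(B) = 2.
The column space has dimension equal to the rank: 2.

2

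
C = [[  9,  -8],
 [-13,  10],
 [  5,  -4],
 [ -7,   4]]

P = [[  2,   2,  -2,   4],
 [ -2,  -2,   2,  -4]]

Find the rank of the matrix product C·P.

1

First compute CP:
[[ 34,  34, -34,  68],
 [-46, -46,  46, -92],
 [ 18,  18, -18,  36],
 [-22, -22,  22, -44]]
Now row reduce the product.
R2 ← R2 + (23/17)·R1: [0, 0, 0, 0]
R3 ← R3 − (9/17)·R1: [0, 0, 0, 0]
R4 ← R4 + (11/17)·R1: [0, 0, 0, 0]
1 nonzero row, so rank(CP) = 1.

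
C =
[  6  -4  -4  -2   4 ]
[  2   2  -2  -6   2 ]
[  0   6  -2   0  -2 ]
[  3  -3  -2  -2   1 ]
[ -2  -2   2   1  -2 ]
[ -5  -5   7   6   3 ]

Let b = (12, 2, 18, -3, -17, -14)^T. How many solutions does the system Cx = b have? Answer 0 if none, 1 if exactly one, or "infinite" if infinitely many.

Row reduce the augmented matrix [C | b].
R2 ← R2 − (1/3)·R1: [0, 10/3, -2/3, -16/3, 2/3, -2]
R4 ← R4 − (1/2)·R1: [0, -1, 0, -1, -1, -9]
R5 ← R5 + (1/3)·R1: [0, -10/3, 2/3, 1/3, -2/3, -13]
R6 ← R6 + (5/6)·R1: [0, -25/3, 11/3, 13/3, 19/3, -4]
R3 ← R3 − (9/5)·R2: [0, 0, -4/5, 48/5, -16/5, 108/5]
R4 ← R4 + (3/10)·R2: [0, 0, -1/5, -13/5, -4/5, -48/5]
R5 ← R5 + R2: [0, 0, 0, -5, 0, -15]
R6 ← R6 + (5/2)·R2: [0, 0, 2, -9, 8, -9]
R4 ← R4 − (1/4)·R3: [0, 0, 0, -5, 0, -15]
R6 ← R6 + (5/2)·R3: [0, 0, 0, 15, 0, 45]
R5 ← R5 − R4: [0, 0, 0, 0, 0, 0]
R6 ← R6 + (3)·R4: [0, 0, 0, 0, 0, 0]
The echelon form has 4 nonzero rows, and every pivot lies in the first 5 columns, so rank(C) = rank([C|b]) = 4.
The system is consistent.
rank = 4 < 5 unknowns, so there are infinitely many solutions.

infinite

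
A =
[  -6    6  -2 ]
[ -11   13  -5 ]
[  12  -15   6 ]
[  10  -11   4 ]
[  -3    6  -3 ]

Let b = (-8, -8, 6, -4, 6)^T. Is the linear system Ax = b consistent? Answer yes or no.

no

Row reduce the augmented matrix [A | b].
R2 ← R2 − (11/6)·R1: [0, 2, -4/3, 20/3]
R3 ← R3 + (2)·R1: [0, -3, 2, -10]
R4 ← R4 + (5/3)·R1: [0, -1, 2/3, -52/3]
R5 ← R5 − (1/2)·R1: [0, 3, -2, 10]
R3 ← R3 + (3/2)·R2: [0, 0, 0, 0]
R4 ← R4 + (1/2)·R2: [0, 0, 0, -14]
R5 ← R5 − (3/2)·R2: [0, 0, 0, 0]
Swap R3 ↔ R4
The echelon form has 3 nonzero rows; the last pivot sits in the augmented column, so rank(A) = 2 but rank([A|b]) = 3.
Since the ranks differ, the system is inconsistent.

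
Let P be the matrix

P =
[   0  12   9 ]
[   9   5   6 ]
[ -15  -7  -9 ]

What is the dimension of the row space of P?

2

Row reduce to echelon form.
Swap R1 ↔ R2
R3 ← R3 + (5/3)·R1: [0, 4/3, 1]
R3 ← R3 − (1/9)·R2: [0, 0, 0]
Echelon form has 2 nonzero rows, so rank(P) = 2.
The row space has dimension equal to the rank: 2.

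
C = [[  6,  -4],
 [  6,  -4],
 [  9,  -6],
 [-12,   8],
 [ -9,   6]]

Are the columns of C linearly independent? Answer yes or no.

no

Row reduce C to echelon form.
R2 ← R2 − R1: [0, 0]
R3 ← R3 − (3/2)·R1: [0, 0]
R4 ← R4 + (2)·R1: [0, 0]
R5 ← R5 + (3/2)·R1: [0, 0]
1 pivot among 2 columns.
Only 1 < 2 pivot columns, so the columns are linearly dependent.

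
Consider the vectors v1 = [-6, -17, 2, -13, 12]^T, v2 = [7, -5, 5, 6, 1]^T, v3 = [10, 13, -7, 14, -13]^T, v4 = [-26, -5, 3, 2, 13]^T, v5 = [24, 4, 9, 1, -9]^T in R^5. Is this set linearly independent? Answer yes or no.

yes

Form the matrix with these vectors as rows and row reduce.
R2 ← R2 + (7/6)·R1: [0, -149/6, 22/3, -55/6, 15]
R3 ← R3 + (5/3)·R1: [0, -46/3, -11/3, -23/3, 7]
R4 ← R4 − (13/3)·R1: [0, 206/3, -17/3, 175/3, -39]
R5 ← R5 + (4)·R1: [0, -64, 17, -51, 39]
R3 ← R3 − (92/149)·R2: [0, 0, -1221/149, -299/149, -337/149]
R4 ← R4 + (412/149)·R2: [0, 0, 2177/149, 4915/149, 369/149]
R5 ← R5 − (384/149)·R2: [0, 0, -283/149, -4079/149, 51/149]
R4 ← R4 + (2177/1221)·R3: [0, 0, 0, 35908/1221, -1900/1221]
R5 ← R5 − (283/1221)·R3: [0, 0, 0, -32858/1221, 1058/1221]
R5 ← R5 + (16429/17954)·R4: [0, 0, 0, 0, -5004/8977]
5 nonzero rows, so the 5 vectors span a space of dimension 5.
Since 5 = 5, the vectors are linearly independent.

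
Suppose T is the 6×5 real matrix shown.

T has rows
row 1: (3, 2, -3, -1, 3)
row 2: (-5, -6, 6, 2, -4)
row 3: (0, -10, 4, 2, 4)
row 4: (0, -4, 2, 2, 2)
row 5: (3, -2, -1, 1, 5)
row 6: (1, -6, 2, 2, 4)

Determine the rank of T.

3

Row reduce to echelon form.
R2 ← R2 + (5/3)·R1: [0, -8/3, 1, 1/3, 1]
R5 ← R5 − R1: [0, -4, 2, 2, 2]
R6 ← R6 − (1/3)·R1: [0, -20/3, 3, 7/3, 3]
R3 ← R3 − (15/4)·R2: [0, 0, 1/4, 3/4, 1/4]
R4 ← R4 − (3/2)·R2: [0, 0, 1/2, 3/2, 1/2]
R5 ← R5 − (3/2)·R2: [0, 0, 1/2, 3/2, 1/2]
R6 ← R6 − (5/2)·R2: [0, 0, 1/2, 3/2, 1/2]
R4 ← R4 − (2)·R3: [0, 0, 0, 0, 0]
R5 ← R5 − (2)·R3: [0, 0, 0, 0, 0]
R6 ← R6 − (2)·R3: [0, 0, 0, 0, 0]
Echelon form has 3 nonzero rows, so rank(T) = 3.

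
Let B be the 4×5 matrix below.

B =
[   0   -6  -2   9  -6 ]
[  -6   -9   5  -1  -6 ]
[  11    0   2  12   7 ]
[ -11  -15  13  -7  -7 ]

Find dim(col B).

3

Row reduce to echelon form.
Swap R1 ↔ R2
R3 ← R3 + (11/6)·R1: [0, -33/2, 67/6, 61/6, -4]
R4 ← R4 − (11/6)·R1: [0, 3/2, 23/6, -31/6, 4]
R3 ← R3 − (11/4)·R2: [0, 0, 50/3, -175/12, 25/2]
R4 ← R4 + (1/4)·R2: [0, 0, 10/3, -35/12, 5/2]
R4 ← R4 − (1/5)·R3: [0, 0, 0, 0, 0]
Echelon form has 3 nonzero rows, so rank(B) = 3.
The column space has dimension equal to the rank: 3.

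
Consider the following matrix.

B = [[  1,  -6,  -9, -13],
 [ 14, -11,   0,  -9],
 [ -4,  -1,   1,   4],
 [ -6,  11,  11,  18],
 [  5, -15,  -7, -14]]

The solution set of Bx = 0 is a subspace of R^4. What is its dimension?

0

Row reduce to echelon form.
R2 ← R2 − (14)·R1: [0, 73, 126, 173]
R3 ← R3 + (4)·R1: [0, -25, -35, -48]
R4 ← R4 + (6)·R1: [0, -25, -43, -60]
R5 ← R5 − (5)·R1: [0, 15, 38, 51]
R3 ← R3 + (25/73)·R2: [0, 0, 595/73, 821/73]
R4 ← R4 + (25/73)·R2: [0, 0, 11/73, -55/73]
R5 ← R5 − (15/73)·R2: [0, 0, 884/73, 1128/73]
R4 ← R4 − (11/595)·R3: [0, 0, 0, -572/595]
R5 ← R5 − (52/35)·R3: [0, 0, 0, -44/35]
R5 ← R5 − (17/13)·R4: [0, 0, 0, 0]
4 nonzero rows, so rank(B) = 4.
B has 4 columns; by rank–nullity, nullity = 4 − 4 = 0.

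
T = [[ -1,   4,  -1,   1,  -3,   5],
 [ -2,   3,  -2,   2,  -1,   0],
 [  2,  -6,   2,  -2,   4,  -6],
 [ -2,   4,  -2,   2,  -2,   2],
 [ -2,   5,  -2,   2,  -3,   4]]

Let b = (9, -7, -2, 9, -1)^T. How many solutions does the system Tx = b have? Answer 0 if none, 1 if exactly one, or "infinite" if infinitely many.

Row reduce the augmented matrix [T | b].
R2 ← R2 − (2)·R1: [0, -5, 0, 0, 5, -10, -25]
R3 ← R3 + (2)·R1: [0, 2, 0, 0, -2, 4, 16]
R4 ← R4 − (2)·R1: [0, -4, 0, 0, 4, -8, -9]
R5 ← R5 − (2)·R1: [0, -3, 0, 0, 3, -6, -19]
R3 ← R3 + (2/5)·R2: [0, 0, 0, 0, 0, 0, 6]
R4 ← R4 − (4/5)·R2: [0, 0, 0, 0, 0, 0, 11]
R5 ← R5 − (3/5)·R2: [0, 0, 0, 0, 0, 0, -4]
R4 ← R4 − (11/6)·R3: [0, 0, 0, 0, 0, 0, 0]
R5 ← R5 + (2/3)·R3: [0, 0, 0, 0, 0, 0, 0]
The echelon form has 3 nonzero rows; the last pivot sits in the augmented column, so rank(T) = 2 but rank([T|b]) = 3.
Since the ranks differ, the system is inconsistent.
It has no solutions.

0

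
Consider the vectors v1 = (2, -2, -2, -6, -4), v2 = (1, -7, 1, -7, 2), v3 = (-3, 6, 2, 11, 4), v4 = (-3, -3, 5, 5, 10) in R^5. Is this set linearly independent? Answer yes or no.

Form the matrix with these vectors as rows and row reduce.
R2 ← R2 − (1/2)·R1: [0, -6, 2, -4, 4]
R3 ← R3 + (3/2)·R1: [0, 3, -1, 2, -2]
R4 ← R4 + (3/2)·R1: [0, -6, 2, -4, 4]
R3 ← R3 + (1/2)·R2: [0, 0, 0, 0, 0]
R4 ← R4 − R2: [0, 0, 0, 0, 0]
2 nonzero rows, so the 4 vectors span a space of dimension 2.
Since 2 < 4, the vectors are linearly dependent.

no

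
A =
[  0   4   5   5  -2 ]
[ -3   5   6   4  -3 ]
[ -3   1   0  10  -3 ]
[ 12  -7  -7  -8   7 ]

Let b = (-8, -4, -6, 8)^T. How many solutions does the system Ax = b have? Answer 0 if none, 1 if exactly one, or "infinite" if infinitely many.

Row reduce the augmented matrix [A | b].
Swap R1 ↔ R2
R3 ← R3 − R1: [0, -4, -6, 6, 0, -2]
R4 ← R4 + (4)·R1: [0, 13, 17, 8, -5, -8]
R3 ← R3 + R2: [0, 0, -1, 11, -2, -10]
R4 ← R4 − (13/4)·R2: [0, 0, 3/4, -33/4, 3/2, 18]
R4 ← R4 + (3/4)·R3: [0, 0, 0, 0, 0, 21/2]
The echelon form has 4 nonzero rows; the last pivot sits in the augmented column, so rank(A) = 3 but rank([A|b]) = 4.
Since the ranks differ, the system is inconsistent.
It has no solutions.

0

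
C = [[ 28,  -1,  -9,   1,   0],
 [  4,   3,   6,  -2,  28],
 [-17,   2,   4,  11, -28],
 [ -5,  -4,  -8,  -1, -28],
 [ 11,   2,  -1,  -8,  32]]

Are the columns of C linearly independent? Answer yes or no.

no

Row reduce C to echelon form.
R2 ← R2 − (1/7)·R1: [0, 22/7, 51/7, -15/7, 28]
R3 ← R3 + (17/28)·R1: [0, 39/28, -41/28, 325/28, -28]
R4 ← R4 + (5/28)·R1: [0, -117/28, -269/28, -23/28, -28]
R5 ← R5 − (11/28)·R1: [0, 67/28, 71/28, -235/28, 32]
R3 ← R3 − (39/88)·R2: [0, 0, -413/88, 1105/88, -889/22]
R4 ← R4 + (117/88)·R2: [0, 0, 7/88, -323/88, 203/22]
R5 ← R5 − (67/88)·R2: [0, 0, -265/88, -595/88, 235/22]
R4 ← R4 + (1/59)·R3: [0, 0, 0, -204/59, 504/59]
R5 ← R5 − (265/413)·R3: [0, 0, 0, -6120/413, 2160/59]
R5 ← R5 − (30/7)·R4: [0, 0, 0, 0, 0]
4 pivots among 5 columns.
Only 4 < 5 pivot columns, so the columns are linearly dependent.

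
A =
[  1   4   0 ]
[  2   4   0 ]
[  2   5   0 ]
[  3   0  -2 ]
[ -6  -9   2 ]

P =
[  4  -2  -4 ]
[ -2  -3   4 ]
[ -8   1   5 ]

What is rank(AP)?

First compute AP:
[[ -4, -14,  12],
 [  0, -16,   8],
 [ -2, -19,  12],
 [ 28,  -8, -22],
 [-22,  41,  -2]]
Now row reduce the product.
R3 ← R3 − (1/2)·R1: [0, -12, 6]
R4 ← R4 + (7)·R1: [0, -106, 62]
R5 ← R5 − (11/2)·R1: [0, 118, -68]
R3 ← R3 − (3/4)·R2: [0, 0, 0]
R4 ← R4 − (53/8)·R2: [0, 0, 9]
R5 ← R5 + (59/8)·R2: [0, 0, -9]
Swap R3 ↔ R4
R5 ← R5 + R3: [0, 0, 0]
3 nonzero rows, so rank(AP) = 3.

3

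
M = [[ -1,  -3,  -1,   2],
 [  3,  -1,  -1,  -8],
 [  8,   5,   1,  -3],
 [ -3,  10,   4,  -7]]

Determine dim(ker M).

1

Row reduce to echelon form.
R2 ← R2 + (3)·R1: [0, -10, -4, -2]
R3 ← R3 + (8)·R1: [0, -19, -7, 13]
R4 ← R4 − (3)·R1: [0, 19, 7, -13]
R3 ← R3 − (19/10)·R2: [0, 0, 3/5, 84/5]
R4 ← R4 + (19/10)·R2: [0, 0, -3/5, -84/5]
R4 ← R4 + R3: [0, 0, 0, 0]
3 nonzero rows, so rank(M) = 3.
M has 4 columns; by rank–nullity, nullity = 4 − 3 = 1.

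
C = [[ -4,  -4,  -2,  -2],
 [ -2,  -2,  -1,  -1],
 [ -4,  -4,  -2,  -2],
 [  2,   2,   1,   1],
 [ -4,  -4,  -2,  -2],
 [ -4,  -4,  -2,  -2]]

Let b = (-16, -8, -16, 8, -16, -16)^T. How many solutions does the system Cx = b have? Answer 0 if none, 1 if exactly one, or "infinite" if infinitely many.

infinite

Row reduce the augmented matrix [C | b].
R2 ← R2 − (1/2)·R1: [0, 0, 0, 0, 0]
R3 ← R3 − R1: [0, 0, 0, 0, 0]
R4 ← R4 + (1/2)·R1: [0, 0, 0, 0, 0]
R5 ← R5 − R1: [0, 0, 0, 0, 0]
R6 ← R6 − R1: [0, 0, 0, 0, 0]
The echelon form has 1 nonzero rows, and every pivot lies in the first 4 columns, so rank(C) = rank([C|b]) = 1.
The system is consistent.
rank = 1 < 4 unknowns, so there are infinitely many solutions.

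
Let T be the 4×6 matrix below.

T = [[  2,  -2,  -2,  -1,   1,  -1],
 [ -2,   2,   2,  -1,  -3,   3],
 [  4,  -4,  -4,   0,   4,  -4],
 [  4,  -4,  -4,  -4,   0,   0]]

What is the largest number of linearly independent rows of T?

Row reduce to echelon form.
R2 ← R2 + R1: [0, 0, 0, -2, -2, 2]
R3 ← R3 − (2)·R1: [0, 0, 0, 2, 2, -2]
R4 ← R4 − (2)·R1: [0, 0, 0, -2, -2, 2]
R3 ← R3 + R2: [0, 0, 0, 0, 0, 0]
R4 ← R4 − R2: [0, 0, 0, 0, 0, 0]
Echelon form has 2 nonzero rows, so rank(T) = 2.
The rank gives the maximum number of linearly independent rows: 2.

2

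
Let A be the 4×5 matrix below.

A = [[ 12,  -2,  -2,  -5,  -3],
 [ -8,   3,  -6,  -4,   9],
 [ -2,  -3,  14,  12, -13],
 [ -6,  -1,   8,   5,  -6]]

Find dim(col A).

3

Row reduce to echelon form.
R2 ← R2 + (2/3)·R1: [0, 5/3, -22/3, -22/3, 7]
R3 ← R3 + (1/6)·R1: [0, -10/3, 41/3, 67/6, -27/2]
R4 ← R4 + (1/2)·R1: [0, -2, 7, 5/2, -15/2]
R3 ← R3 + (2)·R2: [0, 0, -1, -7/2, 1/2]
R4 ← R4 + (6/5)·R2: [0, 0, -9/5, -63/10, 9/10]
R4 ← R4 − (9/5)·R3: [0, 0, 0, 0, 0]
Echelon form has 3 nonzero rows, so rank(A) = 3.
The column space has dimension equal to the rank: 3.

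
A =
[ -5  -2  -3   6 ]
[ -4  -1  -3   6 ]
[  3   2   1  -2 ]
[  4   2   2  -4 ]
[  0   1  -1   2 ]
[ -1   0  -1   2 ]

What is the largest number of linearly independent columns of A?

Row reduce to echelon form.
R2 ← R2 − (4/5)·R1: [0, 3/5, -3/5, 6/5]
R3 ← R3 + (3/5)·R1: [0, 4/5, -4/5, 8/5]
R4 ← R4 + (4/5)·R1: [0, 2/5, -2/5, 4/5]
R6 ← R6 − (1/5)·R1: [0, 2/5, -2/5, 4/5]
R3 ← R3 − (4/3)·R2: [0, 0, 0, 0]
R4 ← R4 − (2/3)·R2: [0, 0, 0, 0]
R5 ← R5 − (5/3)·R2: [0, 0, 0, 0]
R6 ← R6 − (2/3)·R2: [0, 0, 0, 0]
Echelon form has 2 nonzero rows, so rank(A) = 2.
The rank gives the maximum number of linearly independent columns: 2.

2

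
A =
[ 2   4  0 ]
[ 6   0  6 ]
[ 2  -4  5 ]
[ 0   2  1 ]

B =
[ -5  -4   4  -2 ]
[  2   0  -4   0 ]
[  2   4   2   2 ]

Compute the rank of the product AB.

First compute AB:
[[ -2,  -8,  -8,  -4],
 [-18,   0,  36,   0],
 [ -8,  12,  34,   6],
 [  6,   4,  -6,   2]]
Now row reduce the product.
R2 ← R2 − (9)·R1: [0, 72, 108, 36]
R3 ← R3 − (4)·R1: [0, 44, 66, 22]
R4 ← R4 + (3)·R1: [0, -20, -30, -10]
R3 ← R3 − (11/18)·R2: [0, 0, 0, 0]
R4 ← R4 + (5/18)·R2: [0, 0, 0, 0]
2 nonzero rows, so rank(AB) = 2.

2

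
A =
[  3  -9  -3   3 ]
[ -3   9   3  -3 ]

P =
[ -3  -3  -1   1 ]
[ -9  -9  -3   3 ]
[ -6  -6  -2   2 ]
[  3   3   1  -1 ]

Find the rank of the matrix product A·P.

1

First compute AP:
[[ 99,  99,  33, -33],
 [-99, -99, -33,  33]]
Now row reduce the product.
R2 ← R2 + R1: [0, 0, 0, 0]
1 nonzero row, so rank(AP) = 1.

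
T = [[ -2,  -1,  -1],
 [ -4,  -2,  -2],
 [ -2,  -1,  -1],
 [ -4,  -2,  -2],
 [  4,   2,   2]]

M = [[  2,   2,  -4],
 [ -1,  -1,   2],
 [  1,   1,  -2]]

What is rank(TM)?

1

First compute TM:
[[ -4,  -4,   8],
 [ -8,  -8,  16],
 [ -4,  -4,   8],
 [ -8,  -8,  16],
 [  8,   8, -16]]
Now row reduce the product.
R2 ← R2 − (2)·R1: [0, 0, 0]
R3 ← R3 − R1: [0, 0, 0]
R4 ← R4 − (2)·R1: [0, 0, 0]
R5 ← R5 + (2)·R1: [0, 0, 0]
1 nonzero row, so rank(TM) = 1.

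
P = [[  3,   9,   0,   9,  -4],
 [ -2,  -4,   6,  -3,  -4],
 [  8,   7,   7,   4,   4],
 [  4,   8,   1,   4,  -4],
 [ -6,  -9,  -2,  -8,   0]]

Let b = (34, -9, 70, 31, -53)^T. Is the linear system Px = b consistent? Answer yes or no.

Row reduce the augmented matrix [P | b].
R2 ← R2 + (2/3)·R1: [0, 2, 6, 3, -20/3, 41/3]
R3 ← R3 − (8/3)·R1: [0, -17, 7, -20, 44/3, -62/3]
R4 ← R4 − (4/3)·R1: [0, -4, 1, -8, 4/3, -43/3]
R5 ← R5 + (2)·R1: [0, 9, -2, 10, -8, 15]
R3 ← R3 + (17/2)·R2: [0, 0, 58, 11/2, -42, 191/2]
R4 ← R4 + (2)·R2: [0, 0, 13, -2, -12, 13]
R5 ← R5 − (9/2)·R2: [0, 0, -29, -7/2, 22, -93/2]
R4 ← R4 − (13/58)·R3: [0, 0, 0, -375/116, -75/29, -975/116]
R5 ← R5 + (1/2)·R3: [0, 0, 0, -3/4, 1, 5/4]
R5 ← R5 − (29/125)·R4: [0, 0, 0, 0, 8/5, 16/5]
The echelon form has 5 nonzero rows, and every pivot lies in the first 5 columns, so rank(P) = rank([P|b]) = 5.
The system is consistent.

yes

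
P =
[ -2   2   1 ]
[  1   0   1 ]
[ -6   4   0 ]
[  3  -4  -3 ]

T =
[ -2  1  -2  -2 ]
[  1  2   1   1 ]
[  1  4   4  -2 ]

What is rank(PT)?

First compute PT:
[[  7,   6,  10,   4],
 [ -1,   5,   2,  -4],
 [ 16,   2,  16,  16],
 [-13, -17, -22,  -4]]
Now row reduce the product.
R2 ← R2 + (1/7)·R1: [0, 41/7, 24/7, -24/7]
R3 ← R3 − (16/7)·R1: [0, -82/7, -48/7, 48/7]
R4 ← R4 + (13/7)·R1: [0, -41/7, -24/7, 24/7]
R3 ← R3 + (2)·R2: [0, 0, 0, 0]
R4 ← R4 + R2: [0, 0, 0, 0]
2 nonzero rows, so rank(PT) = 2.

2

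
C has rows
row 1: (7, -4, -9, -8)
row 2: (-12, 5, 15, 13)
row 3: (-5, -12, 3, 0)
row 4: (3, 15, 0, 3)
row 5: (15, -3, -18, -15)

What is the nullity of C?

2

Row reduce to echelon form.
R2 ← R2 + (12/7)·R1: [0, -13/7, -3/7, -5/7]
R3 ← R3 + (5/7)·R1: [0, -104/7, -24/7, -40/7]
R4 ← R4 − (3/7)·R1: [0, 117/7, 27/7, 45/7]
R5 ← R5 − (15/7)·R1: [0, 39/7, 9/7, 15/7]
R3 ← R3 − (8)·R2: [0, 0, 0, 0]
R4 ← R4 + (9)·R2: [0, 0, 0, 0]
R5 ← R5 + (3)·R2: [0, 0, 0, 0]
2 nonzero rows, so rank(C) = 2.
C has 4 columns; by rank–nullity, nullity = 4 − 2 = 2.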